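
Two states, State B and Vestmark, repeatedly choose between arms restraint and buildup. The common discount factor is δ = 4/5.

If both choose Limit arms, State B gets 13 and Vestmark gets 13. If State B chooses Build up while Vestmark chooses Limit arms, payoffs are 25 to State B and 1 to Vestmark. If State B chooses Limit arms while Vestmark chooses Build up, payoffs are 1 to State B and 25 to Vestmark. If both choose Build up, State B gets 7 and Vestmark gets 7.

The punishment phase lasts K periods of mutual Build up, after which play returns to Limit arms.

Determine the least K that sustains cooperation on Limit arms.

4

Need Σ_{k=1}^{K} δ^k ≥ (25−13)/(13−7) = 2.0000 at δ = 4/5.
At K = 3 the sum is 1.9520 < 2.0000; at K = 4 it is 2.3616 ≥ 2.0000.
So the minimum punishment length is K = 4.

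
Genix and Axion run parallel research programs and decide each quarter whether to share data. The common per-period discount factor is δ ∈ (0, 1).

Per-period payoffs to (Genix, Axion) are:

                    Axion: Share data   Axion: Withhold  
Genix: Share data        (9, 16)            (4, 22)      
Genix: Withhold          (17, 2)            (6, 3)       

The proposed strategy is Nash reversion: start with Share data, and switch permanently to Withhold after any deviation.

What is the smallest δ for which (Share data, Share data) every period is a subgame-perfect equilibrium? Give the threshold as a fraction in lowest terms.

8/11

Genix's threshold: (17−9)/(17−6) = 8/11.
Axion's threshold: (22−16)/(22−3) = 6/19.
8/11 > 6/19, so Genix binds and δ* = 8/11.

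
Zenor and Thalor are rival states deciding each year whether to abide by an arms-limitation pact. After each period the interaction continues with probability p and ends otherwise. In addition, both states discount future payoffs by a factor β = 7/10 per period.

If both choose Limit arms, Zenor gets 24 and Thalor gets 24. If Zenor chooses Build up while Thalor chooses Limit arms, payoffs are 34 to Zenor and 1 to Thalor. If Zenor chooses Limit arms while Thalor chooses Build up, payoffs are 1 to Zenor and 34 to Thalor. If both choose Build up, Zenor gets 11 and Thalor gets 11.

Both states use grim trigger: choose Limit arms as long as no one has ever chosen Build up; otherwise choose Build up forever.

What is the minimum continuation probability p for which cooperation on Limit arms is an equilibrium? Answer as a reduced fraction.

100/161

With continuation probability p and discount β, the effective per-period discount factor is βp.
Grim-trigger IC: βp ≥ (34−24)/(34−11) = 10/23.
So p ≥ (10/23)/(7/10) = 100/161.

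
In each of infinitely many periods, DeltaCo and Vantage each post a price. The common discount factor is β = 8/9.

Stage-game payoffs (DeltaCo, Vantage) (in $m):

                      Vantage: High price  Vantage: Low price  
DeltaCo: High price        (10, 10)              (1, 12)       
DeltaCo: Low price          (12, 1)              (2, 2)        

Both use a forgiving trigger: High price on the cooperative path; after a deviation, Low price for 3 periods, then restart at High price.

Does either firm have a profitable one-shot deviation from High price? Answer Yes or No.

No

Comparing payoff streams over the 4 periods until play realigns: cooperate → 10(1+β+…+β^3); deviate → 12 + 2(β+…+β^3).
Cooperation is sustained iff (10−2)(β+…+β^3) ≥ 12−10.
β+…+β^3 = 8/9·(1−(8/9)^3)/(1−8/9) = 2.3813, and (12−10)/(10−2) = 0.2500.
2.3813 ≥ 0.2500, so cooperation is sustainable.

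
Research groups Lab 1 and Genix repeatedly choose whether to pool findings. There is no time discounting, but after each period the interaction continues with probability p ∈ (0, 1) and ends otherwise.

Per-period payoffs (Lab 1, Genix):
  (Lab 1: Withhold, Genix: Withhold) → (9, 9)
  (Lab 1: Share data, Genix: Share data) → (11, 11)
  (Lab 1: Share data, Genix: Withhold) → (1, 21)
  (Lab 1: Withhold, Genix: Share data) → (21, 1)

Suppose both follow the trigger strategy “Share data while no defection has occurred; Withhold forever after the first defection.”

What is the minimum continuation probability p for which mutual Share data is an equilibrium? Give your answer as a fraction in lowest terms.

5/6

With no time discounting, the continuation probability p plays the role of the discount factor.
Grim-trigger IC: 11/(1−p) ≥ 21 + 9p/(1−p) ⇒ p ≥ (21−11)/(21−9) = 5/6.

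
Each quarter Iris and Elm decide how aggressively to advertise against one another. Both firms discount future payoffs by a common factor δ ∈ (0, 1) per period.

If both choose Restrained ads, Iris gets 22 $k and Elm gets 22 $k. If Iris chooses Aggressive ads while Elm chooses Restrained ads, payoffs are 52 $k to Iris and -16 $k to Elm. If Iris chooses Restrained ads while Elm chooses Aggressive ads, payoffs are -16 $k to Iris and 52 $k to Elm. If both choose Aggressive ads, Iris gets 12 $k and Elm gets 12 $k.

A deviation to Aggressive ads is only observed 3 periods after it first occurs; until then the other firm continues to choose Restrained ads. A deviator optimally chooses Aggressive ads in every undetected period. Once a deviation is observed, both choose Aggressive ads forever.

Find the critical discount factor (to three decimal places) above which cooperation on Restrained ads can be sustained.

The best deviation is to choose Aggressive ads for all 3 undetected periods, earning 52 each, then 12 forever once detected.
Deviation value: 52(1−δ^3)/(1−δ) + 12δ^3/(1−δ); cooperation value: 22/(1−δ).
IC: 22 ≥ 52(1−δ^3) + 12δ^3 = 52 − 40δ^3.
So δ^3 ≥ 30/40 = 3/4, giving δ ≥ (3/4)^(1/3) ≈ 0.909.

0.909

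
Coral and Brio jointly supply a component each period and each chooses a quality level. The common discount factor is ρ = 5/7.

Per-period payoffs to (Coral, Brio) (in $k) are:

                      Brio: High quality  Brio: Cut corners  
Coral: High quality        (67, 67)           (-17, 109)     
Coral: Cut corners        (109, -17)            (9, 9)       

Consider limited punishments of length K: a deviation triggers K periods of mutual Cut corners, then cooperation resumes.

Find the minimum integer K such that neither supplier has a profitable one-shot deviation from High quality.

IC: ρ(1−ρ^K)/(1−ρ) ≥ (109−67)/(67−9) = 21/29.
With ρ = 5/7: need 1 − ρ^K ≥ 21/29·(1−5/7)/(5/7), i.e. ρ^K ≤ 0.7103.
Since (5/7)^1 = 0.7143 and (5/7)^2 = 0.5102, the smallest such K is 2.

2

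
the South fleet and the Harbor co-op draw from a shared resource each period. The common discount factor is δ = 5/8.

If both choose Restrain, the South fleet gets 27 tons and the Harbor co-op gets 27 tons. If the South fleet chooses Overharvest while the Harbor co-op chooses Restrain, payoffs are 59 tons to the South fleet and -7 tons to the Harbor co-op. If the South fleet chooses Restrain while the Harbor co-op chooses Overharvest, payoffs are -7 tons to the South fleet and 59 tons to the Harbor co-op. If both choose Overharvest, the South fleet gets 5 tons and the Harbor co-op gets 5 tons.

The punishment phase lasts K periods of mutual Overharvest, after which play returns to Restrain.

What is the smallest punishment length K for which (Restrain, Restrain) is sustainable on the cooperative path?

5

No profitable deviation requires (27−5)(δ+…+δ^K) ≥ 59−27, i.e. δ+…+δ^K ≥ 16/11 ≈ 1.4545.
With δ = 5/8, the partial sums are K=1: 0.6250, K=2: 1.0156, K=3: 1.2598, K=4: 1.4124, K=5: 1.5077.
K = 5 is the first length at which the sum reaches 1.4545.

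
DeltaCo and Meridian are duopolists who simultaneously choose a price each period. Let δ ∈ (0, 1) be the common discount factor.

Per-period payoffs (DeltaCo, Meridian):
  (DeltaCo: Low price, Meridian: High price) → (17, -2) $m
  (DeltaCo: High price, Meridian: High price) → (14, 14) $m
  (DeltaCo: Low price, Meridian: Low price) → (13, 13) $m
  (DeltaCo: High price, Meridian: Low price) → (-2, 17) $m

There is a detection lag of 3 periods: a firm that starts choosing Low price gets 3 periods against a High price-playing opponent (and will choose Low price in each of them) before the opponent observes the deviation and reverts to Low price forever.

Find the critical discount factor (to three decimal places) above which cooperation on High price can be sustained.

0.909

A deviator earns 17 for 3 periods, then 13 forever; cooperating earns 14 forever. Multiplying the IC by (1−δ):
14 ≥ 17(1−δ^3) + 13δ^3, so 4·δ^3 ≥ 3 and δ^3 ≥ 3/4.
δ ≥ (3/4)^(1/3) ≈ 0.909.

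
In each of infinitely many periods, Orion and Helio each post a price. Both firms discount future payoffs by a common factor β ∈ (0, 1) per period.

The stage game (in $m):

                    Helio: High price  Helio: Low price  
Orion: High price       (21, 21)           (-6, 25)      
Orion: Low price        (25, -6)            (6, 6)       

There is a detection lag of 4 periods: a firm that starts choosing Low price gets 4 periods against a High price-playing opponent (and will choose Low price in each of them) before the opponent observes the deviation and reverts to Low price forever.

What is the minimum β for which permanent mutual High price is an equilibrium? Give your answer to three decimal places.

A deviator earns 25 for 4 periods, then 6 forever; cooperating earns 21 forever. Multiplying the IC by (1−β):
21 ≥ 25(1−β^4) + 6β^4, so 19·β^4 ≥ 4 and β^4 ≥ 4/19.
β ≥ (4/19)^(1/4) ≈ 0.677.

0.677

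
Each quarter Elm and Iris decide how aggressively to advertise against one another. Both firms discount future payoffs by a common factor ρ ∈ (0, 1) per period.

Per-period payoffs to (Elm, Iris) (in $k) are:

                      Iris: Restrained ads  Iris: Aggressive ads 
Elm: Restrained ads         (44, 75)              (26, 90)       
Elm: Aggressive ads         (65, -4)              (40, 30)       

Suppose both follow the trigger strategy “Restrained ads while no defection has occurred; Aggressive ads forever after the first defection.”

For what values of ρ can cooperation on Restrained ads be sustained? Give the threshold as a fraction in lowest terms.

21/25

Elm: cooperation gives 44 each period; deviation gives 65 once then 40 forever.
  44/(1−ρ) ≥ 65 + 40ρ/(1−ρ) ⇒ ρ ≥ 21/25.
Iris: cooperation gives 75 each period; deviation gives 90 once then 30 forever.
  ρ ≥ 15/60 = 1/4.
Both must hold, so the binding constraint is Elm's: ρ ≥ 21/25.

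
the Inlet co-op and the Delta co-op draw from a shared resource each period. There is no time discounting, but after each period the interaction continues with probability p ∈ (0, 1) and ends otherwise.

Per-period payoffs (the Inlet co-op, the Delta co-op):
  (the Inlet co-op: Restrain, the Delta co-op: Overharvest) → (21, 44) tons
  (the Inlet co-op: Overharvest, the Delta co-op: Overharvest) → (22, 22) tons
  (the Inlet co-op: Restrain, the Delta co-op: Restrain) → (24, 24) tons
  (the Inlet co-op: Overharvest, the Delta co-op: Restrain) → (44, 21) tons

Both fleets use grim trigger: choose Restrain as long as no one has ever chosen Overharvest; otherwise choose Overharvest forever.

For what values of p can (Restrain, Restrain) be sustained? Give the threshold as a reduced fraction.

10/11

With no time discounting, the continuation probability p plays the role of the discount factor.
Grim-trigger IC: 24/(1−p) ≥ 44 + 22p/(1−p) ⇒ p ≥ (44−24)/(44−22) = 10/11.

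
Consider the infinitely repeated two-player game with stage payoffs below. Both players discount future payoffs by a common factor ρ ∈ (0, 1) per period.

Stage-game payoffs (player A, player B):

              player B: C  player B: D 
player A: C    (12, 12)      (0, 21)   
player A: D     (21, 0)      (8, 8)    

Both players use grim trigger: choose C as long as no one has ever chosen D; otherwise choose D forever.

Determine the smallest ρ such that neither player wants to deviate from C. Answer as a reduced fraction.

9/13

Cooperation forever yields 12 each period: 12/(1−ρ).
Deviating yields 21 once, then 8 forever: 21 + 8ρ/(1−ρ).
No profitable deviation requires 12/(1−ρ) ≥ 21 + 8ρ/(1−ρ).
Multiplying by (1−ρ): 12 ≥ 21(1−ρ) + 8ρ = 21 − 13ρ.
So 13ρ ≥ 9, i.e. ρ ≥ 9/13.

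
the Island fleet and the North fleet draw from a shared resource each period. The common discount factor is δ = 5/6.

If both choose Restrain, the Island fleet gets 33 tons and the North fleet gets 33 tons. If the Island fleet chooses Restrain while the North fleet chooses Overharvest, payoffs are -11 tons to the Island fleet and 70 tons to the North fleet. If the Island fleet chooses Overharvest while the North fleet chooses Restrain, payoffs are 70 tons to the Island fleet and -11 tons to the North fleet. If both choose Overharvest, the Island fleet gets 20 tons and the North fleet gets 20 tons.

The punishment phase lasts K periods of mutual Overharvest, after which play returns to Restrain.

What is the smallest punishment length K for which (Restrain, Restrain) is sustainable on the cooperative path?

5

No profitable deviation requires (33−20)(δ+…+δ^K) ≥ 70−33, i.e. δ+…+δ^K ≥ 37/13 ≈ 2.8462.
With δ = 5/6, the partial sums are K=1: 0.8333, K=2: 1.5278, K=3: 2.1065, K=4: 2.5887, K=5: 2.9906.
K = 5 is the first length at which the sum reaches 2.8462.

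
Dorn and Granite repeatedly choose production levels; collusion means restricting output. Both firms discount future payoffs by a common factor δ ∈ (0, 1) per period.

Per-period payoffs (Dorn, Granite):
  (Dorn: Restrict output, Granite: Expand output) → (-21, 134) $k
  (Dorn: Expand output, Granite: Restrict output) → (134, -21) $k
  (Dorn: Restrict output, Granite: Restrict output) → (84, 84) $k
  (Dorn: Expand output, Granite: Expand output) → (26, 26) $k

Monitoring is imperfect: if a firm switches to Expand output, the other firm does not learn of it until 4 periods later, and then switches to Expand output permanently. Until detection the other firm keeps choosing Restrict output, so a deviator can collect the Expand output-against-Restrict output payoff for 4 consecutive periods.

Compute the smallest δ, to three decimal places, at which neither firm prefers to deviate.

The best deviation is to choose Expand output for all 4 undetected periods, earning 134 each, then 26 forever once detected.
Deviation value: 134(1−δ^4)/(1−δ) + 26δ^4/(1−δ); cooperation value: 84/(1−δ).
IC: 84 ≥ 134(1−δ^4) + 26δ^4 = 134 − 108δ^4.
So δ^4 ≥ 50/108 = 25/54, giving δ ≥ (25/54)^(1/4) ≈ 0.825.

0.825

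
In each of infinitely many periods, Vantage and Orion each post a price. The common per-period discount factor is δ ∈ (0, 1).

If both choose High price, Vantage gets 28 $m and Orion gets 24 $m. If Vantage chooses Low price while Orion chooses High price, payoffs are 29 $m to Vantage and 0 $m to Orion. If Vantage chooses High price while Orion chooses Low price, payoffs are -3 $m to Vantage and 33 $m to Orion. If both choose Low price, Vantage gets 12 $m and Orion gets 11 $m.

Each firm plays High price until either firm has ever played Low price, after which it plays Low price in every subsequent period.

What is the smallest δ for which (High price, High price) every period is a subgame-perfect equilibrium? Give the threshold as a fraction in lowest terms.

9/22

Vantage: cooperation gives 28 each period; deviation gives 29 once then 12 forever.
  28/(1−δ) ≥ 29 + 12δ/(1−δ) ⇒ δ ≥ 1/17.
Orion: cooperation gives 24 each period; deviation gives 33 once then 11 forever.
  δ ≥ 9/22.
Both must hold, so the binding constraint is Orion's: δ ≥ 9/22.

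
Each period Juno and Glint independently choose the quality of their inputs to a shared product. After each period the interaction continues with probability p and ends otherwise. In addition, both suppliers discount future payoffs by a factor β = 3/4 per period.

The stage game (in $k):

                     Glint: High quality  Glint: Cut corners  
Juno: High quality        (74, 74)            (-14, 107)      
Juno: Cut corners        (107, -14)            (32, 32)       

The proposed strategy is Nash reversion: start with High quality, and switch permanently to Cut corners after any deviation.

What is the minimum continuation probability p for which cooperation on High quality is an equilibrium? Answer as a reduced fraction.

Expected continuation weight on next period's payoff is β·p = 3/4·p, which plays the role of the discount factor.
Cooperation requires 3/4·p ≥ (107−74)/(107−32) = 11/25, hence p ≥ 44/75.

44/75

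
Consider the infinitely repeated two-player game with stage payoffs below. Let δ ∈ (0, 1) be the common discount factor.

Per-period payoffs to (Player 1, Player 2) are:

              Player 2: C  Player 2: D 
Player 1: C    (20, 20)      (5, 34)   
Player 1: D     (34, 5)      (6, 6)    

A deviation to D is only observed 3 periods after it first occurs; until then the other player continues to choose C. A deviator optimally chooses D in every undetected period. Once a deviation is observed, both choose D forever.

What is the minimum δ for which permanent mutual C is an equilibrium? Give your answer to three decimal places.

0.794

A deviator earns 34 for 3 periods, then 6 forever; cooperating earns 20 forever. Multiplying the IC by (1−δ):
20 ≥ 34(1−δ^3) + 6δ^3, so 28·δ^3 ≥ 14 and δ^3 ≥ 1/2.
δ ≥ (1/2)^(1/3) ≈ 0.794.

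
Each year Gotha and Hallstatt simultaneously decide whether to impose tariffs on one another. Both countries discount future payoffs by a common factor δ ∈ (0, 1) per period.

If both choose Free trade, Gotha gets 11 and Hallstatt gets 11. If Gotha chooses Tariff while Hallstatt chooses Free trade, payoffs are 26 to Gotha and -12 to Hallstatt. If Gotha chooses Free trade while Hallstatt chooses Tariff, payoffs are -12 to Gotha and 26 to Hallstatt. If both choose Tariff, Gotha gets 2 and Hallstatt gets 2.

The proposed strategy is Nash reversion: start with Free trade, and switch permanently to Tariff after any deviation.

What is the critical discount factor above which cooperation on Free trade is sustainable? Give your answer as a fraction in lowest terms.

5/8

11/(1−δ) ≥ 26 + 2δ/(1−δ)
11 ≥ 26 − 24δ
δ ≥ 15/24 = 5/8.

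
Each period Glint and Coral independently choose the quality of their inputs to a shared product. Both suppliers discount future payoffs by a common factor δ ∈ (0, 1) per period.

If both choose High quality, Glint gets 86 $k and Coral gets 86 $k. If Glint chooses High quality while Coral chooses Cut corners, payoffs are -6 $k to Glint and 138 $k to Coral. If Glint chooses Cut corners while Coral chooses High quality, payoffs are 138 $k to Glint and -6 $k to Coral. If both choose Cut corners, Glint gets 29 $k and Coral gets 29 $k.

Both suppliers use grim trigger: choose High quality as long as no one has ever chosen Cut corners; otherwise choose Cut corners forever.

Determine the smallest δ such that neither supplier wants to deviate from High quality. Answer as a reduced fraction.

One-period gain from deviating is 138 − 86 = 52. The loss is 86 − 29 = 57 in every subsequent period, with present value 57·δ/(1−δ).
Deviation is unprofitable when 57·δ/(1−δ) ≥ 52, i.e. δ/(1−δ) ≥ 52/57.
Equivalently δ ≥ 52/(52+57) = 52/109.

52/109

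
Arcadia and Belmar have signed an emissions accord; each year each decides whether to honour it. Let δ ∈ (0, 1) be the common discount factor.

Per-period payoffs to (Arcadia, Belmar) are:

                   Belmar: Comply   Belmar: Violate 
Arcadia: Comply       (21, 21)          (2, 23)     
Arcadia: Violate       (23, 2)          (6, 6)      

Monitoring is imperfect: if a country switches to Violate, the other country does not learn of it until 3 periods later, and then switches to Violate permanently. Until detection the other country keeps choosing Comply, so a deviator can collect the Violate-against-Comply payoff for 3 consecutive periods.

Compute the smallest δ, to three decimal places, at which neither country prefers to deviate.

0.490

The best deviation is to choose Violate for all 3 undetected periods, earning 23 each, then 6 forever once detected.
Deviation value: 23(1−δ^3)/(1−δ) + 6δ^3/(1−δ); cooperation value: 21/(1−δ).
IC: 21 ≥ 23(1−δ^3) + 6δ^3 = 23 − 17δ^3.
So δ^3 ≥ 2/17, giving δ ≥ (2/17)^(1/3) ≈ 0.490.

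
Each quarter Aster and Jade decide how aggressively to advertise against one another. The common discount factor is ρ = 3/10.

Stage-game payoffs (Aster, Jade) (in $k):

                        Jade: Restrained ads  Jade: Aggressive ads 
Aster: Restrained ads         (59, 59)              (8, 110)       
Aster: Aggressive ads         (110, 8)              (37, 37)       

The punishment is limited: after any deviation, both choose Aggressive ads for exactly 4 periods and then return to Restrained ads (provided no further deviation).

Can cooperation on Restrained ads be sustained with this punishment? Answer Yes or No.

Comparing payoff streams over the 5 periods until play realigns: cooperate → 59(1+ρ+…+ρ^4); deviate → 110 + 37(ρ+…+ρ^4).
Cooperation is sustained iff (59−37)(ρ+…+ρ^4) ≥ 110−59.
ρ+…+ρ^4 = 3/10·(1−(3/10)^4)/(1−3/10) = 0.4251, and (110−59)/(59−37) = 2.3182.
0.4251 < 2.3182, so cooperation is not sustainable.

No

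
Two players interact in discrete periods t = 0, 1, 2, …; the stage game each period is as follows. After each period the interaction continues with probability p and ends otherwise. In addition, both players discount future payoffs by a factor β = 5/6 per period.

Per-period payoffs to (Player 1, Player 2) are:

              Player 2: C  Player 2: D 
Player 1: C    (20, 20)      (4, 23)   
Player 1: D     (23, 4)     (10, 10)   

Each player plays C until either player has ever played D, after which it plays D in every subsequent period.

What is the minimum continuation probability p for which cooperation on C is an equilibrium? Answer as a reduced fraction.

With continuation probability p and discount β, the effective per-period discount factor is βp.
Grim-trigger IC: βp ≥ (23−20)/(23−10) = 3/13.
So p ≥ (3/13)/(5/6) = 18/65.

18/65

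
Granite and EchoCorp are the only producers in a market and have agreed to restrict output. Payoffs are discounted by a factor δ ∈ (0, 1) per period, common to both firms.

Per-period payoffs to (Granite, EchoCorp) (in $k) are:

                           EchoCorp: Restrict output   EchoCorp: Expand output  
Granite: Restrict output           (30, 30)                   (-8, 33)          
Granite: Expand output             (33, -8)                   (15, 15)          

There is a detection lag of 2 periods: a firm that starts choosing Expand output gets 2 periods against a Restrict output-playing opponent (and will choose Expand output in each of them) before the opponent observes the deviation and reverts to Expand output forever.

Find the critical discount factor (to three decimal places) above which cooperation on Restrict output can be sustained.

A deviator earns 33 for 2 periods, then 15 forever; cooperating earns 30 forever. Multiplying the IC by (1−δ):
30 ≥ 33(1−δ^2) + 15δ^2, so 18·δ^2 ≥ 3 and δ^2 ≥ 1/6.
δ ≥ (1/6)^(1/2) ≈ 0.408.

0.408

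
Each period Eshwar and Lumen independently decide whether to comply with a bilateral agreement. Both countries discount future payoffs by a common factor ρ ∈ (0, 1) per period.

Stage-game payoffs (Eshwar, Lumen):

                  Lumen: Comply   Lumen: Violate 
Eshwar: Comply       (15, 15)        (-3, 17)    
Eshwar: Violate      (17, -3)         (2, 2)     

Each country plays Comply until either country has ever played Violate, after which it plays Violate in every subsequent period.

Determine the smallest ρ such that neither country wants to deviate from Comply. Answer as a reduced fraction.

Under grim trigger the critical discount factor is (T−C)/(T−P) with T = 17, C = 15, P = 2.
ρ* = (17−15)/(17−2) = 2/15.

2/15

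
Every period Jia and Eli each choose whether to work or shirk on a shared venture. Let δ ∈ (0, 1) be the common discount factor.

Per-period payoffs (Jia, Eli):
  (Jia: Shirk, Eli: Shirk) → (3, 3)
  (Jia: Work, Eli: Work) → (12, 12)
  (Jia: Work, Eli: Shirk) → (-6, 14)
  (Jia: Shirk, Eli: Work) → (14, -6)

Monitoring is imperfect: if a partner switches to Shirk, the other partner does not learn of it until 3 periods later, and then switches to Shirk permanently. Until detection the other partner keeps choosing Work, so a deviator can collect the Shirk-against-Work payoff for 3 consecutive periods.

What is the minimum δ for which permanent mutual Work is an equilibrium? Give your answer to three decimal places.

Deviating for the 3 undetected periods gains 14−12 = 2 per period over cooperation, then loses 12−3 = 9 per period forever once punishment starts.
Gain: 2(1 + δ + … + δ^2); loss: 9·δ^3/(1−δ).
No profitable deviation ⇔ 2(1−δ^3) ≤ 9·δ^3, i.e. δ^3 ≥ 2/(2+9) = 2/11.
Hence δ ≥ (2/11)^(1/3) ≈ 0.567.

0.567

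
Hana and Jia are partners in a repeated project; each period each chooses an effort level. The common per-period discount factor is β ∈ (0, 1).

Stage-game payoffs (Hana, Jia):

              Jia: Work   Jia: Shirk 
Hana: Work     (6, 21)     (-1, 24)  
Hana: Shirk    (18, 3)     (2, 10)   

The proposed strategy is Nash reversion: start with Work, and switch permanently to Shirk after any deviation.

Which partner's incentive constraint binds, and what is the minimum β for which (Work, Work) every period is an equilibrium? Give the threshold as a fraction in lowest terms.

Hana; β ≥ 3/4

For Hana: deviation gain 18−6 = 12, per-period punishment loss 6−2 = 4. IC gives β ≥ 12/16 = 3/4.
For Jia: gain 3, loss 11 per period, so β ≥ 3/14.
The tighter constraint is Hana's, so cooperation needs β ≥ 3/4.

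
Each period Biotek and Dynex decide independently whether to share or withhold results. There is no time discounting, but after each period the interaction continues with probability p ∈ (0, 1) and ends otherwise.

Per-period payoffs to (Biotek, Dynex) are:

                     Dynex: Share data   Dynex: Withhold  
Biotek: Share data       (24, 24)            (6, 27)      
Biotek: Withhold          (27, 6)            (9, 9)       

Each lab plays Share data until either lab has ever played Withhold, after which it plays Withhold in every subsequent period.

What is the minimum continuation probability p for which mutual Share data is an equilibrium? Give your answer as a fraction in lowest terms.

Expected cooperation value is 24 + p·24 + p²·24 + … = 24/(1−p); deviation gives 27 + p·9/(1−p).
24 ≥ 27(1−p) + 9p ⇒ 18p ≥ 3 ⇒ p ≥ 3/18 = 1/6.

1/6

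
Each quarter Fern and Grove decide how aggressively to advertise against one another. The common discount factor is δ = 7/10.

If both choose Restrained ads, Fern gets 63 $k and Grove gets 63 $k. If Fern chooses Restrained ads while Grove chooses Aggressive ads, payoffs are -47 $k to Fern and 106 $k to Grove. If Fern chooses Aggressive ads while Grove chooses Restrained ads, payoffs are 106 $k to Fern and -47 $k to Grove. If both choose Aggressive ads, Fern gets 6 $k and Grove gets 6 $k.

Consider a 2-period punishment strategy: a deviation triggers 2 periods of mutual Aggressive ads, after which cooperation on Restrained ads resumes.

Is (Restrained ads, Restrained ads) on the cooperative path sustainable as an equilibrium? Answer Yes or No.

Yes

A one-shot deviation gives 106 now, then 6 for 2 periods, then back to 63.
Gain from deviating: (106−63) today; loss: (63−6) in each of the next 2 periods.
No-deviation condition: (63−6)(δ+…+δ^2) ≥ 106−63, i.e. δ+…+δ^2 ≥ 43/57.
At δ = 7/10: δ+…+δ^2 = 1.1900 ≥ 0.7544.
So cooperation is sustainable.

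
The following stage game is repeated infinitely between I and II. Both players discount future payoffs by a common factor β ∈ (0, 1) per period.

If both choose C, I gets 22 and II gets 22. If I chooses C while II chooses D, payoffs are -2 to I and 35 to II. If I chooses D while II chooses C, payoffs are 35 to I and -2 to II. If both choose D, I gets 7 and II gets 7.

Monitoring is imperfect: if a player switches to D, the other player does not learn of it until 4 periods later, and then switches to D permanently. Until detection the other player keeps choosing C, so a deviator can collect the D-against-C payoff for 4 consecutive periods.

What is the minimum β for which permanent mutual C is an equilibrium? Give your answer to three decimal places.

0.825

Deviating for the 4 undetected periods gains 35−22 = 13 per period over cooperation, then loses 22−7 = 15 per period forever once punishment starts.
Gain: 13(1 + β + … + β^3); loss: 15·β^4/(1−β).
No profitable deviation ⇔ 13(1−β^4) ≤ 15·β^4, i.e. β^4 ≥ 13/(13+15) = 13/28.
Hence β ≥ (13/28)^(1/4) ≈ 0.825.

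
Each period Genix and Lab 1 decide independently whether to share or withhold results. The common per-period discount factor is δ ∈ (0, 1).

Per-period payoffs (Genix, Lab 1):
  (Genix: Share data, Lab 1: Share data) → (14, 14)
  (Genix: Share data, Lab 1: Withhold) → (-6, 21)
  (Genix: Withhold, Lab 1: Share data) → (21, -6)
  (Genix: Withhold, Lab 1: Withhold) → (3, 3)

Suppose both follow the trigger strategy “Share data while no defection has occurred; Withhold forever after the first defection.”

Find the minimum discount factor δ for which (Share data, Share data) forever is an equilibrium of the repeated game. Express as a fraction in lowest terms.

7/18

14/(1−δ) ≥ 21 + 3δ/(1−δ)
14 ≥ 21 − 18δ
δ ≥ 7/18.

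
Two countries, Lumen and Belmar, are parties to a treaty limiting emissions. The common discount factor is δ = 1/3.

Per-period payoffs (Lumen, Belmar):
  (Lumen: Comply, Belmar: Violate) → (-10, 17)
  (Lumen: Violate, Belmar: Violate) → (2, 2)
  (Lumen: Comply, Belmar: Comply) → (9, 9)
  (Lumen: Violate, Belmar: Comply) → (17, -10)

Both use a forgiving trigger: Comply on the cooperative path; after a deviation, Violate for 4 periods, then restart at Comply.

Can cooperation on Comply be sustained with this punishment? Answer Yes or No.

No

A one-shot deviation gives 17 now, then 2 for 4 periods, then back to 9.
Gain from deviating: (17−9) today; loss: (9−2) in each of the next 4 periods.
No-deviation condition: (9−2)(δ+…+δ^4) ≥ 17−9, i.e. δ+…+δ^4 ≥ 8/7.
At δ = 1/3: δ+…+δ^4 = 0.4938 < 1.1429.
So cooperation is not sustainable.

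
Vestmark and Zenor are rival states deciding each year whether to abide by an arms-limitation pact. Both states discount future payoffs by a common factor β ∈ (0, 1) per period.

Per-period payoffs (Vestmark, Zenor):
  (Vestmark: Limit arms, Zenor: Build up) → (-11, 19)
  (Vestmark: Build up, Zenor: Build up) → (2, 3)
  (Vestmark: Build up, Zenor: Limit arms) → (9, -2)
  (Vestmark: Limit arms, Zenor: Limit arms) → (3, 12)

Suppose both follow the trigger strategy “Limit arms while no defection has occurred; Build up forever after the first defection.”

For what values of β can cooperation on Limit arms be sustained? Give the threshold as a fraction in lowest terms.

Vestmark's threshold: (9−3)/(9−2) = 6/7.
Zenor's threshold: (19−12)/(19−3) = 7/16.
6/7 > 7/16, so Vestmark binds and β* = 6/7.

6/7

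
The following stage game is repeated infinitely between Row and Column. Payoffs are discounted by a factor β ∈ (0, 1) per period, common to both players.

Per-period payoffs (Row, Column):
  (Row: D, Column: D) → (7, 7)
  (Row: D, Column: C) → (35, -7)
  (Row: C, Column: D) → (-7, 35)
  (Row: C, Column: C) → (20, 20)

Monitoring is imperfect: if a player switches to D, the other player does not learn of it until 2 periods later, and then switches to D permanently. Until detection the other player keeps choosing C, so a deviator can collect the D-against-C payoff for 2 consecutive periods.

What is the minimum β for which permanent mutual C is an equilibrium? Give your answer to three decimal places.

A deviator earns 35 for 2 periods, then 7 forever; cooperating earns 20 forever. Multiplying the IC by (1−β):
20 ≥ 35(1−β^2) + 7β^2, so 28·β^2 ≥ 15 and β^2 ≥ 15/28.
β ≥ (15/28)^(1/2) ≈ 0.732.

0.732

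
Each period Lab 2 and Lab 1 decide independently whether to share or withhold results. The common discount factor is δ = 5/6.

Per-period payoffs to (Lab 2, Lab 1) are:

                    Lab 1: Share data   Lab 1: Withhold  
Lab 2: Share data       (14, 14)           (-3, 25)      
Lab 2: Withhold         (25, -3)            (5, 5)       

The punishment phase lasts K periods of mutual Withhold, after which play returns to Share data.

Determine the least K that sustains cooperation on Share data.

No profitable deviation requires (14−5)(δ+…+δ^K) ≥ 25−14, i.e. δ+…+δ^K ≥ 11/9 ≈ 1.2222.
With δ = 5/6, the partial sums are K=1: 0.8333, K=2: 1.5278.
K = 2 is the first length at which the sum reaches 1.2222.

2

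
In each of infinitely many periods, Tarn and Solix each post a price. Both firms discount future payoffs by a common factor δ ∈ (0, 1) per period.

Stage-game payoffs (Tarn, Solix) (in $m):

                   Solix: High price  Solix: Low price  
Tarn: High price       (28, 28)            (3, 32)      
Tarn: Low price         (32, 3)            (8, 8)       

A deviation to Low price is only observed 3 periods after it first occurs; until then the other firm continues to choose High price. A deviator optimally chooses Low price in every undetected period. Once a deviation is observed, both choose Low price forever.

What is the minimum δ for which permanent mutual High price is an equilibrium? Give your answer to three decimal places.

0.550

Deviating for the 3 undetected periods gains 32−28 = 4 per period over cooperation, then loses 28−8 = 20 per period forever once punishment starts.
Gain: 4(1 + δ + … + δ^2); loss: 20·δ^3/(1−δ).
No profitable deviation ⇔ 4(1−δ^3) ≤ 20·δ^3, i.e. δ^3 ≥ 4/(4+20) = 1/6.
Hence δ ≥ (1/6)^(1/3) ≈ 0.550.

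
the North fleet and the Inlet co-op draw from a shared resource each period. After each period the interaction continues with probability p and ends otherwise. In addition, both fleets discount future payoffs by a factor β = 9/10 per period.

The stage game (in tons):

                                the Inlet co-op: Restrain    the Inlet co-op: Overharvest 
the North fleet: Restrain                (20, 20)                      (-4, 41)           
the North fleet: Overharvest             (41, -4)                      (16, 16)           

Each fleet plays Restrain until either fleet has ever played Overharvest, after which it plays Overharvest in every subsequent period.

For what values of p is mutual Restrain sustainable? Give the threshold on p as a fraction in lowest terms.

Expected continuation weight on next period's payoff is β·p = 9/10·p, which plays the role of the discount factor.
Cooperation requires 9/10·p ≥ (41−20)/(41−16) = 21/25, hence p ≥ 14/15.

14/15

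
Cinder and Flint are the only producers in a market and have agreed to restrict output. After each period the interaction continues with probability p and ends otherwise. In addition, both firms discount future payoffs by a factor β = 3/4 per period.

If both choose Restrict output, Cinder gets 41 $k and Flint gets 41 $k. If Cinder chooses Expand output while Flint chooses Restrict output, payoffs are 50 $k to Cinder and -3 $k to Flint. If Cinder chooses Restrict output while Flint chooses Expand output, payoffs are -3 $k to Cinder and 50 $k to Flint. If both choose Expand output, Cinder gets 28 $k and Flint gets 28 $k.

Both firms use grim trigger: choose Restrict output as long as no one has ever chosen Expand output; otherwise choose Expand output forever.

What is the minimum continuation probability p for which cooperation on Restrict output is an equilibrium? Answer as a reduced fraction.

6/11

With continuation probability p and discount β, the effective per-period discount factor is βp.
Grim-trigger IC: βp ≥ (50−41)/(50−28) = 9/22.
So p ≥ (9/22)/(3/4) = 6/11.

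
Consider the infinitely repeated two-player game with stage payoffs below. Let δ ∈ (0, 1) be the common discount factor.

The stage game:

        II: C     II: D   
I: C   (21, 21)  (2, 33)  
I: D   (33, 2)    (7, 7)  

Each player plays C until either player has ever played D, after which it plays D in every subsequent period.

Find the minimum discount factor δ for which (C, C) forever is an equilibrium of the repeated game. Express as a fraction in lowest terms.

6/13

21/(1−δ) ≥ 33 + 7δ/(1−δ)
21 ≥ 33 − 26δ
δ ≥ 12/26 = 6/13.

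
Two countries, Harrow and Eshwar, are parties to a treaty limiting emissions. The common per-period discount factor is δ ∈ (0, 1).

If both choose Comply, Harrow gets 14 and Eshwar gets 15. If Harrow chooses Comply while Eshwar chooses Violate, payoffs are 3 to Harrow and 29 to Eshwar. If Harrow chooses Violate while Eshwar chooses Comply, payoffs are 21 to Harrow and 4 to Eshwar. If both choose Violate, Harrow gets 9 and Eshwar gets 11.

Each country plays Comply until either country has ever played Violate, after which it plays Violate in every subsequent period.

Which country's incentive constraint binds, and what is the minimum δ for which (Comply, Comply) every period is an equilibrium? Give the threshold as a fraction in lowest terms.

Eshwar; δ ≥ 7/9

Harrow's threshold: (21−14)/(21−9) = 7/12.
Eshwar's threshold: (29−15)/(29−11) = 7/9.
7/12 < 7/9, so Eshwar binds and δ* = 7/9.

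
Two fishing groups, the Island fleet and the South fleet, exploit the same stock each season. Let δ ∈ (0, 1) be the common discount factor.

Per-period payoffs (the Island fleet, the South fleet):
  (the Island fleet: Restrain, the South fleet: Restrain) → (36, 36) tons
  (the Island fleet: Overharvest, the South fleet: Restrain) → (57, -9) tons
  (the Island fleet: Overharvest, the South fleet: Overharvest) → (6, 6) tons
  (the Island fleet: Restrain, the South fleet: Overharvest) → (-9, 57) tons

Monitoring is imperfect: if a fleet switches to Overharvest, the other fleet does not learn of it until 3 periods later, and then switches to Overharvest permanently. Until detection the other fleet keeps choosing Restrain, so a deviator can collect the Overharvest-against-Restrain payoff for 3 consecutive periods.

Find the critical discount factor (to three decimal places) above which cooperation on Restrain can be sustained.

Deviating for the 3 undetected periods gains 57−36 = 21 per period over cooperation, then loses 36−6 = 30 per period forever once punishment starts.
Gain: 21(1 + δ + … + δ^2); loss: 30·δ^3/(1−δ).
No profitable deviation ⇔ 21(1−δ^3) ≤ 30·δ^3, i.e. δ^3 ≥ 21/(21+30) = 7/17.
Hence δ ≥ (7/17)^(1/3) ≈ 0.744.

0.744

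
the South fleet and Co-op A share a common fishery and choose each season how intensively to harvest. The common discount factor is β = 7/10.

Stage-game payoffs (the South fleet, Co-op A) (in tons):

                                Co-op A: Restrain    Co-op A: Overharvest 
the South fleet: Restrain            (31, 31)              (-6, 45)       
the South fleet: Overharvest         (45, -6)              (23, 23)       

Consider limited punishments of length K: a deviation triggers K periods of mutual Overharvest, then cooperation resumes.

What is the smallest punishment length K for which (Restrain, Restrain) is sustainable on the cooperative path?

4

Need Σ_{k=1}^{K} β^k ≥ (45−31)/(31−23) = 1.7500 at β = 7/10.
At K = 3 the sum is 1.5330 < 1.7500; at K = 4 it is 1.7731 ≥ 1.7500.
So the minimum punishment length is K = 4.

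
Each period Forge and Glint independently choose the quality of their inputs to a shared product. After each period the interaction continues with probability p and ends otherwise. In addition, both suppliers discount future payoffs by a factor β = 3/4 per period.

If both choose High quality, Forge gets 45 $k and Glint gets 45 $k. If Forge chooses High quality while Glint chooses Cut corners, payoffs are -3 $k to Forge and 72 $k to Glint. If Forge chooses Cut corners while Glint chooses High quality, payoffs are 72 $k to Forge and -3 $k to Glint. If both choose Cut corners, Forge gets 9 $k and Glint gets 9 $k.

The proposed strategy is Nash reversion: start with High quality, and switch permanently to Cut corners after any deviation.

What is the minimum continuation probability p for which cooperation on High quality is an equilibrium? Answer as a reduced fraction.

With continuation probability p and discount β, the effective per-period discount factor is βp.
Grim-trigger IC: βp ≥ (72−45)/(72−9) = 3/7.
So p ≥ (3/7)/(3/4) = 4/7.

4/7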